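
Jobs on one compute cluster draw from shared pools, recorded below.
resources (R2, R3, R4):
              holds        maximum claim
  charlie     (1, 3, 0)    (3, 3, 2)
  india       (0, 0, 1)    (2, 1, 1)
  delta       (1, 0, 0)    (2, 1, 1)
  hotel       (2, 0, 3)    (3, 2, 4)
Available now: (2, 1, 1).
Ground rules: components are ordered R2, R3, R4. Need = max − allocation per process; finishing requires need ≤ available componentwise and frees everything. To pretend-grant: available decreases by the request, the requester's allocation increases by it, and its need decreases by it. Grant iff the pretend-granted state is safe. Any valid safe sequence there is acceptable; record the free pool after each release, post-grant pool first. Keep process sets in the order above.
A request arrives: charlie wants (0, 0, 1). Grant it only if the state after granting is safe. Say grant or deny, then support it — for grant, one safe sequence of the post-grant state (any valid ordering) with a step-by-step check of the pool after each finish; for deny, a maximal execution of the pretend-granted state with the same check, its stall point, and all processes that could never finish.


GRANT — the state after the grant stays safe, e.g. via india, charlie, hotel, delta.
Key observation: (2, 1, 0) free after granting still covers india first, and each release covers the next.
Verifying the post-grant state step by step:
  pool = (2, 1, 0)
  india: need (2, 1, 0) fits (2, 1, 0); releases (0, 0, 1), pool now (2, 1, 1)
  charlie: need (2, 0, 1) fits (2, 1, 1); releases (1, 3, 1), pool now (3, 4, 2)
  hotel: need (1, 2, 1) fits (3, 4, 2); releases (2, 0, 3), pool now (5, 4, 5)
  delta: need (1, 1, 1) fits (5, 4, 5); releases (1, 0, 0), pool now (6, 4, 5)


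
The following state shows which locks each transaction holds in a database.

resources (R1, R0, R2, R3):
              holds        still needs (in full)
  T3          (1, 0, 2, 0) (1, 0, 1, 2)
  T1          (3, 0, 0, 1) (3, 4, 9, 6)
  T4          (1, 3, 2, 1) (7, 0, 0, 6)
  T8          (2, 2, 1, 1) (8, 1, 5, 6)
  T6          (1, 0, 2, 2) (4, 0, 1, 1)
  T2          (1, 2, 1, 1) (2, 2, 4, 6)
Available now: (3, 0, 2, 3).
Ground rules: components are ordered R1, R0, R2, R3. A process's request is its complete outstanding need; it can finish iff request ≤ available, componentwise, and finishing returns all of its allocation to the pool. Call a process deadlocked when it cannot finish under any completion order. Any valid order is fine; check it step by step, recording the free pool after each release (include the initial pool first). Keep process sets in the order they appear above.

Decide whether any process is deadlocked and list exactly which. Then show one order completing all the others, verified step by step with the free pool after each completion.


The deadlocked set is T1, T4, T8 and T2.
Key observation: once T3, T6 finish, the pool peaks at (5, 0, 6, 5) — and every remaining process still needs more R3 than that.
The rest can finish in the order T3, T6. Walking it through:
  pool = (3, 0, 2, 3)
  T3 needs (1, 0, 1, 2) <= (3, 0, 2, 3) -> finishes; pool += (1, 0, 2, 0) = (4, 0, 4, 3)
  T6 needs (4, 0, 1, 1) <= (4, 0, 4, 3) -> finishes; pool += (1, 0, 2, 2) = (5, 0, 6, 5)
None of the blocked processes ever fits:
  T1 still needs (3, 4, 9, 6) but only (5, 0, 6, 5) is free — short on R0, R2 and R3
  T4 still needs (7, 0, 0, 6) but only (5, 0, 6, 5) is free — short on R1 and R3
  T8 still needs (8, 1, 5, 6) but only (5, 0, 6, 5) is free — short on R1, R0 and R3
  T2 still needs (2, 2, 4, 6) but only (5, 0, 6, 5) is free — short on R0 and R3


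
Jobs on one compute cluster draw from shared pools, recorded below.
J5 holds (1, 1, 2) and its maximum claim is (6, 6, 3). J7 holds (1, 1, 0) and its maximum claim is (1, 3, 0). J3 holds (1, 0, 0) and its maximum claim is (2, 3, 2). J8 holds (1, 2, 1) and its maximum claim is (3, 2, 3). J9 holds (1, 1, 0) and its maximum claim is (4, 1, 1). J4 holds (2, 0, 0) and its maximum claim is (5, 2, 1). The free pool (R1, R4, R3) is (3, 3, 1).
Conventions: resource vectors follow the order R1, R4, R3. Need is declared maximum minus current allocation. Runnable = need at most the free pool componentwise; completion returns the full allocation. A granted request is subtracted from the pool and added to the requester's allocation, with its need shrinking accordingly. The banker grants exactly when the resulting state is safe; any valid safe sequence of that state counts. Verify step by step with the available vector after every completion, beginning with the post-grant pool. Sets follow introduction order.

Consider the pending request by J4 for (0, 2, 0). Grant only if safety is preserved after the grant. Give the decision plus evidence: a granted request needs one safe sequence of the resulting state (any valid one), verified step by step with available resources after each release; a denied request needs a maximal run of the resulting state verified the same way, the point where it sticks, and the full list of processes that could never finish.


GRANT. The post-grant state is safe; one safe sequence: J9, J4, J7, J5, J8, J3.
Key observation: after the grant the pool drops to (3, 1, 1), which still lets J9 finish first and unwind the rest.
Verifying the post-grant state step by step:
  pool = (3, 1, 1)
  run J9 (needs (3, 0, 1), free (3, 1, 1)); after release of (1, 1, 0) the pool is (4, 2, 1)
  run J4 (needs (3, 0, 1), free (4, 2, 1)); after release of (2, 2, 0) the pool is (6, 4, 1)
  run J7 (needs (0, 2, 0), free (6, 4, 1)); after release of (1, 1, 0) the pool is (7, 5, 1)
  run J5 (needs (5, 5, 1), free (7, 5, 1)); after release of (1, 1, 2) the pool is (8, 6, 3)
  run J8 (needs (2, 0, 2), free (8, 6, 3)); after release of (1, 2, 1) the pool is (9, 8, 4)
  run J3 (needs (1, 3, 2), free (9, 8, 4)); after release of (1, 0, 0) the pool is (10, 8, 4)


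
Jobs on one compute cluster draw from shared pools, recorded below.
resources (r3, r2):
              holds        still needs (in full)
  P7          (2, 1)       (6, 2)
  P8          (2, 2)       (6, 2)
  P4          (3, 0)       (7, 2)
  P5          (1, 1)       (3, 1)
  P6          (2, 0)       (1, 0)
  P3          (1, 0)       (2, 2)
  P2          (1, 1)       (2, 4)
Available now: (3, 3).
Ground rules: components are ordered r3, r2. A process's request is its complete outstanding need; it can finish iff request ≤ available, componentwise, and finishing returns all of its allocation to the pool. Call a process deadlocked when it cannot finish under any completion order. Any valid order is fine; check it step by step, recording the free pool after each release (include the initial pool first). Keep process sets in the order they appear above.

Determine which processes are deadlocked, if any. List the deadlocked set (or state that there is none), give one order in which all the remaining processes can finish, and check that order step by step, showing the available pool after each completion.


Nothing here is deadlocked.
Key observation: P5 can run right away; the returned allocation unlocks the remaining processes in turn.
One completion order for the rest: P5, P3, P2, P7, P4, P6, P8. Check, step by step:
  pool = (3, 3)
  P5 needs (3, 1) <= (3, 3) -> finishes; pool += (1, 1) = (4, 4)
  P3 needs (2, 2) <= (4, 4) -> finishes; pool += (1, 0) = (5, 4)
  P2 needs (2, 4) <= (5, 4) -> finishes; pool += (1, 1) = (6, 5)
  P7 needs (6, 2) <= (6, 5) -> finishes; pool += (2, 1) = (8, 6)
  P4 needs (7, 2) <= (8, 6) -> finishes; pool += (3, 0) = (11, 6)
  P6 needs (1, 0) <= (11, 6) -> finishes; pool += (2, 0) = (13, 6)
  P8 needs (6, 2) <= (13, 6) -> finishes; pool += (2, 2) = (15, 8)


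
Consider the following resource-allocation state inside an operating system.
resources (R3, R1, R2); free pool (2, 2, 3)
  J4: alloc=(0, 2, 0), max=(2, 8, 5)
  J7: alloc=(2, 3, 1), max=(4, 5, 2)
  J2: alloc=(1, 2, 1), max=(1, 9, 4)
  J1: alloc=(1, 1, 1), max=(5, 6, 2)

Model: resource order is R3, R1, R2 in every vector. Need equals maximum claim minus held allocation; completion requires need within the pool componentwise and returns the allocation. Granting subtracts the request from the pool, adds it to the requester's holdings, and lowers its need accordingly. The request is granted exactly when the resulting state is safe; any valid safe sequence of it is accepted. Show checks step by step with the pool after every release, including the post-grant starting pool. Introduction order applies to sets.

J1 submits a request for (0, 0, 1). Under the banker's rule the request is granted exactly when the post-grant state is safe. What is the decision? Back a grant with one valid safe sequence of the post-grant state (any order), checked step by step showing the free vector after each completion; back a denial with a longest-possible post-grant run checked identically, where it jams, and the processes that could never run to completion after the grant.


GRANT — the state after the grant stays safe, e.g. via J7, J1, J4, J2.
Key observation: post-grant, (2, 2, 2) remains, and an order beginning with J7 completes everyone.
Check on the post-grant state, step by step:
  pool = (2, 2, 2)
  J7 needs (2, 2, 1) <= (2, 2, 2) -> finishes; pool += (2, 3, 1) = (4, 5, 3)
  J1 needs (4, 5, 0) <= (4, 5, 3) -> finishes; pool += (1, 1, 2) = (5, 6, 5)
  J4 needs (2, 6, 5) <= (5, 6, 5) -> finishes; pool += (0, 2, 0) = (5, 8, 5)
  J2 needs (0, 7, 3) <= (5, 8, 5) -> finishes; pool += (1, 2, 1) = (6, 10, 6)


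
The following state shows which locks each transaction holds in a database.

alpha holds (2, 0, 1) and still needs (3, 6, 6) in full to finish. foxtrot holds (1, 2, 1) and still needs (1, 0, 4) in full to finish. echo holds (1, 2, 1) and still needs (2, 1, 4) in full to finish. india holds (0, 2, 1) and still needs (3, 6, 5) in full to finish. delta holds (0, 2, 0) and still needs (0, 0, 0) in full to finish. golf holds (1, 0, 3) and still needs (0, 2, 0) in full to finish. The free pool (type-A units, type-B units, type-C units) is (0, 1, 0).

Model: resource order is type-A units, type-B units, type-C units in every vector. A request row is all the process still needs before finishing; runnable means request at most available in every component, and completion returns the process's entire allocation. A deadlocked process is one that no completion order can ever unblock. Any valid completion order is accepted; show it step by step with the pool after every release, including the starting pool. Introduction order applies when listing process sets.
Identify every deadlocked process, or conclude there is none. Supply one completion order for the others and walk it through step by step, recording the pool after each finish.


Deadlocked: alpha, foxtrot, echo and india.
Key observation: once delta, golf finish, the pool peaks at (1, 3, 3) — and every remaining process still needs more type-C units than that.
A valid finishing order for the others: delta, golf. Walking it through:
  pool = (0, 1, 0)
  delta: need (0, 0, 0) fits (0, 1, 0); releases (0, 2, 0), pool now (0, 3, 0)
  golf: need (0, 2, 0) fits (0, 3, 0); releases (1, 0, 3), pool now (1, 3, 3)
The blocked processes can never fit:
  blocked: alpha wants (3, 6, 6), pool (1, 3, 3) — not enough type-A units, type-B units and type-C units
  blocked: foxtrot wants (1, 0, 4), pool (1, 3, 3) — not enough type-C units
  blocked: echo wants (2, 1, 4), pool (1, 3, 3) — not enough type-A units and type-C units
  blocked: india wants (3, 6, 5), pool (1, 3, 3) — not enough type-A units, type-B units and type-C units


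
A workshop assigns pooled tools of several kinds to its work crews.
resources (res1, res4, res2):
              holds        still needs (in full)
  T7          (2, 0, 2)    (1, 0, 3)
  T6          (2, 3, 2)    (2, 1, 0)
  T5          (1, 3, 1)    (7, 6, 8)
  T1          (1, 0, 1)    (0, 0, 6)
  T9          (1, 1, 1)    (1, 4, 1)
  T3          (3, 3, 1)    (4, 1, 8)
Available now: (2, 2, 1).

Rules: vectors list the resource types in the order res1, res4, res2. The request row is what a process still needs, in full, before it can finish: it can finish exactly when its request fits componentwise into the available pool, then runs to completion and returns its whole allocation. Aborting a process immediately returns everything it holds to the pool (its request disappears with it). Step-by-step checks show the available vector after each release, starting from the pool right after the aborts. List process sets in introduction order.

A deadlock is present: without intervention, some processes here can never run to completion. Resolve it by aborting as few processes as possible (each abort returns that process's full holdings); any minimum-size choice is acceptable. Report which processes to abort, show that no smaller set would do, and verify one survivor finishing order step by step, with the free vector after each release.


Abort T5.
Key observation: no ordering could ever have run T3 before the abort of T5; with (1, 3, 1) back in the pool it fits at step 5.
Minimality: the empty abort set fails — the state is deadlocked as it stands.
Survivors finish in the order: T6, T9, T7, T1, T3. Verifying each step (pool after the aborts first):
  pool = (3, 5, 2)
  T6: need (2, 1, 0) fits (3, 5, 2); releases (2, 3, 2), pool now (5, 8, 4)
  T9: need (1, 4, 1) fits (5, 8, 4); releases (1, 1, 1), pool now (6, 9, 5)
  T7: need (1, 0, 3) fits (6, 9, 5); releases (2, 0, 2), pool now (8, 9, 7)
  T1: need (0, 0, 6) fits (8, 9, 7); releases (1, 0, 1), pool now (9, 9, 8)
  T3: need (4, 1, 8) fits (9, 9, 8); releases (3, 3, 1), pool now (12, 12, 9)


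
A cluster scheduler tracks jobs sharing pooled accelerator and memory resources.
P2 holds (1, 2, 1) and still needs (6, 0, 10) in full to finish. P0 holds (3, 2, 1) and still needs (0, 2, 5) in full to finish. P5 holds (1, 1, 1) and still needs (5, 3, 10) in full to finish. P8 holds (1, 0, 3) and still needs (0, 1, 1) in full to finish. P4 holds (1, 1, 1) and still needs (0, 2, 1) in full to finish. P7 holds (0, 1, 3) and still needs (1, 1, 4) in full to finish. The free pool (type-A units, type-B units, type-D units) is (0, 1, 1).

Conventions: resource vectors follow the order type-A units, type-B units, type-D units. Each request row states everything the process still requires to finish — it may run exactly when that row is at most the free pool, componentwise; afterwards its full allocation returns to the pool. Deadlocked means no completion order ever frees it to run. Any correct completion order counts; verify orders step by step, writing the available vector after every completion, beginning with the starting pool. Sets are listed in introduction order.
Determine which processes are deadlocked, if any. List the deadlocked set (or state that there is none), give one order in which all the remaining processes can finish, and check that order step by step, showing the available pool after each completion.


Deadlocked set: P2 and P5.
Key observation: no order helps: past P8, P7, P0, P4, the free pool tops out at (5, 5, 9), below what each blocked process needs in type-D units.
A valid finishing order for the others: P8, P7, P0, P4. Walking it through:
  pool = (0, 1, 1)
  P8 needs (0, 1, 1) <= (0, 1, 1) -> finishes; pool += (1, 0, 3) = (1, 1, 4)
  P7 needs (1, 1, 4) <= (1, 1, 4) -> finishes; pool += (0, 1, 3) = (1, 2, 7)
  P0 needs (0, 2, 5) <= (1, 2, 7) -> finishes; pool += (3, 2, 1) = (4, 4, 8)
  P4 needs (0, 2, 1) <= (4, 4, 8) -> finishes; pool += (1, 1, 1) = (5, 5, 9)
The stuck group stays short no matter what:
  P2 cannot run: need (6, 0, 10) vs free (5, 5, 9) (insufficient type-A units and type-D units)
  P5 cannot run: need (5, 3, 10) vs free (5, 5, 9) (insufficient type-D units)


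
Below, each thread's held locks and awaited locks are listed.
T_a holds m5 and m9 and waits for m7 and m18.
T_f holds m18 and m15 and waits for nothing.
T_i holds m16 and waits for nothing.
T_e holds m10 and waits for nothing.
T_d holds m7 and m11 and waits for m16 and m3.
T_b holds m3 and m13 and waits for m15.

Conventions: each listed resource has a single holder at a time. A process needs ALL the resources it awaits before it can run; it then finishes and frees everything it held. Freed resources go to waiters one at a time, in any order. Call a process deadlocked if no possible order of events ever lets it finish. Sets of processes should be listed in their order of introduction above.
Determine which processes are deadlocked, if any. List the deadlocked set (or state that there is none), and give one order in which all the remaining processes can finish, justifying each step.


The deadlocked set is empty.
Key observation: the wait relation is loop-free; peeling off processes with no waits unwinds the whole state.
A valid finishing order for the others: T_i, T_f, T_e, T_b, T_d, T_a.
Step-by-step check:
  T_i: no waits; runs immediately, freeing m16
  T_f: no waits; runs immediately, freeing m18 and m15
  T_e: no waits; runs immediately, freeing m10
  run T_b (all its waits — m15 — are resolved); releases m3 and m13
  run T_d (all its waits — m16 and m3 — are resolved); releases m7 and m11
  run T_a (all its waits — m7 and m18 — are resolved); releases m5 and m9


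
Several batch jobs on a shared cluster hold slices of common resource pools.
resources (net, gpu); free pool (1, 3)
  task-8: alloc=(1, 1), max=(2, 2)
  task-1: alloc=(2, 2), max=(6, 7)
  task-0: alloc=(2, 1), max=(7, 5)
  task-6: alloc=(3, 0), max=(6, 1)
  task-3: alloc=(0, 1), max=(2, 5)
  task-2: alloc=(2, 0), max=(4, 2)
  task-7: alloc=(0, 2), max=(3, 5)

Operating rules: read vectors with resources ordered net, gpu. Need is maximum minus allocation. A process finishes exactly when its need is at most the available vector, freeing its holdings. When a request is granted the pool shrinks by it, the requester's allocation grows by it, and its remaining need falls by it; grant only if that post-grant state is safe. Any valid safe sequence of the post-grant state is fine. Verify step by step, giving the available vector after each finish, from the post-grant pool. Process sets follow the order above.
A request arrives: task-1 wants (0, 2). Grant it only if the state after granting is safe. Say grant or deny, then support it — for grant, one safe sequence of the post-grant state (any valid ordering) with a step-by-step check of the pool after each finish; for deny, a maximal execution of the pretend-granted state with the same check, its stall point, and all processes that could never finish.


DENY: after the grant no complete ordering would exist.
Key observation: gpu is the bottleneck — with task-8, task-2, task-6 done the pool holds (7, 2), short of every remaining need.
Pretend the grant happened; the run task-8, task-2, task-6 goes as far as possible. Walking it through:
  pool = (1, 1)
  task-8 needs (1, 1) <= (1, 1) -> finishes; pool += (1, 1) = (2, 2)
  task-2 needs (2, 2) <= (2, 2) -> finishes; pool += (2, 0) = (4, 2)
  task-6 needs (3, 1) <= (4, 2) -> finishes; pool += (3, 0) = (7, 2)
  task-1 still needs (4, 3) but only (7, 2) is free — short on gpu
  task-0 still needs (5, 4) but only (7, 2) is free — short on gpu
  task-3 still needs (2, 4) but only (7, 2) is free — short on gpu
  task-7 still needs (3, 3) but only (7, 2) is free — short on gpu
Had the request been granted, task-1, task-0, task-3 and task-7 could never finish.


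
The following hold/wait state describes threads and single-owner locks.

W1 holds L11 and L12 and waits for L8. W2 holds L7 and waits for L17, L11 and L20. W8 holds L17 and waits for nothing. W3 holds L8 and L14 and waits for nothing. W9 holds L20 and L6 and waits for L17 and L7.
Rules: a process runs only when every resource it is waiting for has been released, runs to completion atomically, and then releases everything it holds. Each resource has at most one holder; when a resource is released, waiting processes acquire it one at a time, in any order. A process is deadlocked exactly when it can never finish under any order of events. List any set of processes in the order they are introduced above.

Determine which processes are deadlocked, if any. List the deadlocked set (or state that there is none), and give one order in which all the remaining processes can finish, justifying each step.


Deadlocked set: W2 and W9.
Key observation: the wait chain closes on itself along W2 -> W9 -> W2; no other process is dragged down with it.
One completion order for the rest: W8, W3, W1.
Verifying each step:
  run W8 (it waits on nothing); releases L17
  run W3 (it waits on nothing); releases L8 and L14
  W1 waits on L8 — all released -> runs and releases L11 and L12


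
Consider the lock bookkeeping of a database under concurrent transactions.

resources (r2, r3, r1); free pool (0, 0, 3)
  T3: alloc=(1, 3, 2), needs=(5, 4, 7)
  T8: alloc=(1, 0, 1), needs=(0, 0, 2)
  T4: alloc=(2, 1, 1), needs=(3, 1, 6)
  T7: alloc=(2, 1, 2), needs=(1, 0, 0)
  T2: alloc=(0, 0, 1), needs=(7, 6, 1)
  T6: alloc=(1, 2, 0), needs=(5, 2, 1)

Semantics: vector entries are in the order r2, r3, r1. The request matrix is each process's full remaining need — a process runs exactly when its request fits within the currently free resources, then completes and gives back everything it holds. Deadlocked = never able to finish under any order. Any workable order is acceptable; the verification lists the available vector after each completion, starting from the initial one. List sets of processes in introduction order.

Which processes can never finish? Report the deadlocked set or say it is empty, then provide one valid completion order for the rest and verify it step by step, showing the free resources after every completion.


No process is deadlocked.
Key observation: T8 can run right away; the returned allocation unlocks the remaining processes in turn.
One completion order for the rest: T8, T7, T4, T6, T3, T2. Check, step by step:
  pool = (0, 0, 3)
  T8: need (0, 0, 2) fits (0, 0, 3); releases (1, 0, 1), pool now (1, 0, 4)
  T7: need (1, 0, 0) fits (1, 0, 4); releases (2, 1, 2), pool now (3, 1, 6)
  T4: need (3, 1, 6) fits (3, 1, 6); releases (2, 1, 1), pool now (5, 2, 7)
  T6: need (5, 2, 1) fits (5, 2, 7); releases (1, 2, 0), pool now (6, 4, 7)
  T3: need (5, 4, 7) fits (6, 4, 7); releases (1, 3, 2), pool now (7, 7, 9)
  T2: need (7, 6, 1) fits (7, 7, 9); releases (0, 0, 1), pool now (7, 7, 10)


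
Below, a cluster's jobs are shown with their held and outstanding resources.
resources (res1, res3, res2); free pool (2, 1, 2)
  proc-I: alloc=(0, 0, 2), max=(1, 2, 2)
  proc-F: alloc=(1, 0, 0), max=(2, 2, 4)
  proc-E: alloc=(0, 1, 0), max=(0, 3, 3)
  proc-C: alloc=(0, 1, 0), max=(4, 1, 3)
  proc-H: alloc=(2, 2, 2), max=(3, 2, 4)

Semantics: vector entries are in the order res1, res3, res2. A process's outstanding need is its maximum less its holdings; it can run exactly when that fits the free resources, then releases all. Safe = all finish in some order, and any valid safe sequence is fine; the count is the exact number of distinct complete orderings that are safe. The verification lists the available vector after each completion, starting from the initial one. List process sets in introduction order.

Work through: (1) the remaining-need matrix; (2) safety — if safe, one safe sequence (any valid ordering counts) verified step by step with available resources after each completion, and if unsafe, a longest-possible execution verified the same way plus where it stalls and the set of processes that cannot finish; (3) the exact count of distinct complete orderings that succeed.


(1) Remaining need (order res1, res3, res2):
  proc-I: (1, 2, 0)
  proc-F: (1, 2, 4)
  proc-E: (0, 2, 3)
  proc-C: (4, 0, 3)
  proc-H: (1, 0, 2)
(2) SAFE. One safe sequence: proc-H, proc-I, proc-C, proc-F, proc-E.
Key observation: proc-H is the earliest step where a requested resource binds exactly: need (1, 0, 2), pool (2, 1, 2) at its turn.
Check, step by step:
  pool = (2, 1, 2)
  proc-H: need (1, 0, 2) fits (2, 1, 2); releases (2, 2, 2), pool now (4, 3, 4)
  proc-I: need (1, 2, 0) fits (4, 3, 4); releases (0, 0, 2), pool now (4, 3, 6)
  proc-C: need (4, 0, 3) fits (4, 3, 6); releases (0, 1, 0), pool now (4, 4, 6)
  proc-F: need (1, 2, 4) fits (4, 4, 6); releases (1, 0, 0), pool now (5, 4, 6)
  proc-E: need (0, 2, 3) fits (5, 4, 6); releases (0, 1, 0), pool now (5, 5, 6)
(3) The exact count: 24 of the possible complete orderings are safe sequences.


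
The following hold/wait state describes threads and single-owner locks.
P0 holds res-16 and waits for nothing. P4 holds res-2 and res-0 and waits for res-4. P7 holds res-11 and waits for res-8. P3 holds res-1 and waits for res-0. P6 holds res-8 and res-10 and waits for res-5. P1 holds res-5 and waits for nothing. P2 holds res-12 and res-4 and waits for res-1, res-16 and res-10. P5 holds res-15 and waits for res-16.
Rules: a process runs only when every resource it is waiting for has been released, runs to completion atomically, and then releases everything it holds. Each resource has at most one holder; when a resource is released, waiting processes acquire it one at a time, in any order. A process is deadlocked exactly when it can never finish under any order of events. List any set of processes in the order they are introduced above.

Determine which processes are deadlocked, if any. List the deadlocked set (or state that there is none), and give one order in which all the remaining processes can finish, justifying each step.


Deadlocked set: P4, P3 and P2.
Key observation: P4 -> P2 -> P3 -> P4 is a circular wait — nothing in it can go first; no other process is dragged down with it.
One completion order for the rest: P1, P0, P5, P6, P7.
Check, step by step:
  P1: no waits; runs immediately, freeing res-5
  P0: no waits; runs immediately, freeing res-16
  run P5 (all its waits — res-16 — are resolved); releases res-15
  run P6 (all its waits — res-5 — are resolved); releases res-8 and res-10
  run P7 (all its waits — res-8 — are resolved); releases res-11


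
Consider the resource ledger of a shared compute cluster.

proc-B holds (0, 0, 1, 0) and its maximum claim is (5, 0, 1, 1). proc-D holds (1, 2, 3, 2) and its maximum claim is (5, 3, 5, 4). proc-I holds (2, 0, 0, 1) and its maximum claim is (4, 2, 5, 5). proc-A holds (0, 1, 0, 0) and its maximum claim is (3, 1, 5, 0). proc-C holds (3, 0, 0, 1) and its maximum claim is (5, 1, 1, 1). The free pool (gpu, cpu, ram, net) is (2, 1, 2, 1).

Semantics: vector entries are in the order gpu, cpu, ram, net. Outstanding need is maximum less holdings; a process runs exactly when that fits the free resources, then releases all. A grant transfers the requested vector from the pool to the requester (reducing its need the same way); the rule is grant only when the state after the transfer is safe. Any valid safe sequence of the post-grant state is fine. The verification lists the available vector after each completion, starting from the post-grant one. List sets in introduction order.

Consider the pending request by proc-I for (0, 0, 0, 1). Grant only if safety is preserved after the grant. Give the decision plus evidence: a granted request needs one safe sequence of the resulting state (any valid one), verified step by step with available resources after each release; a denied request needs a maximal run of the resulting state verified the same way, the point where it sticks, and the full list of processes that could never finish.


DENY. Granting would leave the state unsafe.
Key observation: after proc-C, proc-B the pool peaks at (5, 1, 3, 1), and each blocked process is short somewhere: proc-D on net; proc-I on cpu, ram, net; proc-A on ram.
On the post-grant state, proc-C, proc-B is a maximal run — nothing extends it. Step-by-step check:
  pool = (2, 1, 2, 0)
  proc-C: need (2, 1, 1, 0) fits (2, 1, 2, 0); releases (3, 0, 0, 1), pool now (5, 1, 2, 1)
  proc-B: need (5, 0, 0, 1) fits (5, 1, 2, 1); releases (0, 0, 1, 0), pool now (5, 1, 3, 1)
  proc-D cannot run: need (4, 1, 2, 2) vs free (5, 1, 3, 1) (insufficient net)
  proc-I cannot run: need (2, 2, 5, 3) vs free (5, 1, 3, 1) (insufficient cpu, ram and net)
  proc-A cannot run: need (3, 0, 5, 0) vs free (5, 1, 3, 1) (insufficient ram)
Post-grant, the permanently blocked set is proc-D, proc-I and proc-A.


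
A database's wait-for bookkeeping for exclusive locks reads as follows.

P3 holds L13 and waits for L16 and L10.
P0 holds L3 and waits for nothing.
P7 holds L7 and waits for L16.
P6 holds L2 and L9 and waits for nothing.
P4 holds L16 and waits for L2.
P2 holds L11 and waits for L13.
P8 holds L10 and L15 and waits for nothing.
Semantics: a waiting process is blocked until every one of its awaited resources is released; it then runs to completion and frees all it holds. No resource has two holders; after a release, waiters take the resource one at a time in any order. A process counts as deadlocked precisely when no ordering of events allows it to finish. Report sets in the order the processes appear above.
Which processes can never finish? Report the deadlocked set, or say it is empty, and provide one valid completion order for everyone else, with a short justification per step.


Nothing here is deadlocked.
Key observation: the wait graph is acyclic; completion cascades from the unblocked processes through everyone else.
A valid finishing order for the others: P6, P4, P8, P0, P3, P2, P7.
Step-by-step check:
  P6: no waits; runs immediately, freeing L2 and L9
  run P4 (all its waits — L2 — are resolved); releases L16
  P8: no waits; runs immediately, freeing L10 and L15
  P0: no waits; runs immediately, freeing L3
  run P3 (all its waits — L16 and L10 — are resolved); releases L13
  run P2 (all its waits — L13 — are resolved); releases L11
  run P7 (all its waits — L16 — are resolved); releases L7


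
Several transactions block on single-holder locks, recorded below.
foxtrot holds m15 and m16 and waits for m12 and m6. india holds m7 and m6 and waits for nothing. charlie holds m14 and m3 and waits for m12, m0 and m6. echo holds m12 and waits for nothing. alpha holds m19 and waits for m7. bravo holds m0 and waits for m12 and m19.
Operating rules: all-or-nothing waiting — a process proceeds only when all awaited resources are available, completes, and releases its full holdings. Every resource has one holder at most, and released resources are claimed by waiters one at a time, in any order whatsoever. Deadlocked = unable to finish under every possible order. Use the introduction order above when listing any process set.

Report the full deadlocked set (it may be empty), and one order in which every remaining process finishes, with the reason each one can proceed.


No process is deadlocked.
Key observation: the wait relation is loop-free; peeling off processes with no waits unwinds the whole state.
One completion order for the rest: india, echo, foxtrot, alpha, bravo, charlie.
Walking it through:
  india waits on nothing -> runs at once and releases m7 and m6
  echo waits on nothing -> runs at once and releases m12
  foxtrot waits on m12 and m6 — all released -> runs and releases m15 and m16
  alpha waits on m7 — all released -> runs and releases m19
  bravo waits on m12 and m19 — all released -> runs and releases m0
  charlie waits on m12, m0 and m6 — all released -> runs and releases m14 and m3


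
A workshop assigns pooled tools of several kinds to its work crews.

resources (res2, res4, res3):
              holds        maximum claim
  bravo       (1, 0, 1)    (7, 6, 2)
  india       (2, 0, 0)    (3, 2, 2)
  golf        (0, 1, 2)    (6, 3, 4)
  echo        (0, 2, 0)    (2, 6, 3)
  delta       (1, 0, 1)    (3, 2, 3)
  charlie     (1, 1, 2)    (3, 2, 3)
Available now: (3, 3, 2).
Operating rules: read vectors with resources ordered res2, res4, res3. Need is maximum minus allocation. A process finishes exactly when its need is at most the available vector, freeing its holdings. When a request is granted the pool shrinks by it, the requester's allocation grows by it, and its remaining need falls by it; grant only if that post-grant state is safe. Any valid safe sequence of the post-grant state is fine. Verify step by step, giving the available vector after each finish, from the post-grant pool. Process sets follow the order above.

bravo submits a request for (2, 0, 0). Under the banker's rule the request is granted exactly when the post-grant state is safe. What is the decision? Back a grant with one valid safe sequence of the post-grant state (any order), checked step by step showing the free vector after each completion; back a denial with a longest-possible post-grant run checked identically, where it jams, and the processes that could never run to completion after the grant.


GRANT — the state after the grant stays safe, e.g. via india, charlie, echo, delta, bravo, golf.
Key observation: even at the reduced pool (1, 3, 2), india fits immediately, so safety survives the grant.
Verifying the post-grant state step by step:
  pool = (1, 3, 2)
  india needs (1, 2, 2) <= (1, 3, 2) -> finishes; pool += (2, 0, 0) = (3, 3, 2)
  charlie needs (2, 1, 1) <= (3, 3, 2) -> finishes; pool += (1, 1, 2) = (4, 4, 4)
  echo needs (2, 4, 3) <= (4, 4, 4) -> finishes; pool += (0, 2, 0) = (4, 6, 4)
  delta needs (2, 2, 2) <= (4, 6, 4) -> finishes; pool += (1, 0, 1) = (5, 6, 5)
  bravo needs (4, 6, 1) <= (5, 6, 5) -> finishes; pool += (3, 0, 1) = (8, 6, 6)
  golf needs (6, 2, 2) <= (8, 6, 6) -> finishes; pool += (0, 1, 2) = (8, 7, 8)


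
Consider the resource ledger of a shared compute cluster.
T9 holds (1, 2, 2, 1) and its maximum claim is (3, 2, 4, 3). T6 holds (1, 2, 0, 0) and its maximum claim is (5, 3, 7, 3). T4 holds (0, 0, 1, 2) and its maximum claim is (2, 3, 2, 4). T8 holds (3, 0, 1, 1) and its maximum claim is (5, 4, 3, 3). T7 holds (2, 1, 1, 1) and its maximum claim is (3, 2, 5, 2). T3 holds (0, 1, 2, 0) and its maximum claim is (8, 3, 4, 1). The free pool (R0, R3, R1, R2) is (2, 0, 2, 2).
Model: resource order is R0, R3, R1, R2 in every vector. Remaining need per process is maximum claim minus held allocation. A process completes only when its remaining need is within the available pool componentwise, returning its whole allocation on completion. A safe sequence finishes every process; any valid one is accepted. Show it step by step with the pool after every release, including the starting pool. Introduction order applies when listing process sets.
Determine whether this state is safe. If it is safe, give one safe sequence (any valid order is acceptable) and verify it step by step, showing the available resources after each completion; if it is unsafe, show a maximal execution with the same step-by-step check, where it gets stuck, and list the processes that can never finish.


UNSAFE — no complete ordering exists.
Key observation: after T9, T7, T4 the pool peaks at (5, 3, 6, 6), and each blocked process is short somewhere: T6 on R1; T8 on R3; T3 on R0.
The run T9, T7, T4 cannot be extended any further. Step-by-step check:
  pool = (2, 0, 2, 2)
  run T9 (needs (2, 0, 2, 2), free (2, 0, 2, 2)); after release of (1, 2, 2, 1) the pool is (3, 2, 4, 3)
  run T7 (needs (1, 1, 4, 1), free (3, 2, 4, 3)); after release of (2, 1, 1, 1) the pool is (5, 3, 5, 4)
  run T4 (needs (2, 3, 1, 2), free (5, 3, 5, 4)); after release of (0, 0, 1, 2) the pool is (5, 3, 6, 6)
  T6 cannot run: need (4, 1, 7, 3) vs free (5, 3, 6, 6) (insufficient R1)
  T8 cannot run: need (2, 4, 2, 2) vs free (5, 3, 6, 6) (insufficient R3)
  T3 cannot run: need (8, 2, 2, 1) vs free (5, 3, 6, 6) (insufficient R0)
Permanently blocked: T6, T8 and T3.


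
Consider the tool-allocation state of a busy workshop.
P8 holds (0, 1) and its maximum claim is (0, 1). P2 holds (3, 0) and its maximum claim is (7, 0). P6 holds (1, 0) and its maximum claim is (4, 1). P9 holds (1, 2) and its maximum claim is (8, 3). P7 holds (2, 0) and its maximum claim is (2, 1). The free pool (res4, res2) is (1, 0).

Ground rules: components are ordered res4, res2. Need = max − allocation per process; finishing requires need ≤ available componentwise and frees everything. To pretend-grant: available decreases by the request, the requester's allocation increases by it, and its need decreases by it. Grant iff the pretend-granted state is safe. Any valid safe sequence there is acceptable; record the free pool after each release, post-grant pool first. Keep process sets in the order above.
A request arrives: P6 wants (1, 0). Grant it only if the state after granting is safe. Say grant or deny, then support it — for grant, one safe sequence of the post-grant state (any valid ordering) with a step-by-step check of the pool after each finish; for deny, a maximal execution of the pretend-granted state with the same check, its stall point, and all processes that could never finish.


GRANT. The post-grant state is safe; one safe sequence: P8, P7, P6, P2, P9.
Key observation: post-grant, (0, 0) remains, and an order beginning with P8 completes everyone.
Verifying the post-grant state step by step:
  pool = (0, 0)
  run P8 (needs (0, 0), free (0, 0)); after release of (0, 1) the pool is (0, 1)
  run P7 (needs (0, 1), free (0, 1)); after release of (2, 0) the pool is (2, 1)
  run P6 (needs (2, 1), free (2, 1)); after release of (2, 0) the pool is (4, 1)
  run P2 (needs (4, 0), free (4, 1)); after release of (3, 0) the pool is (7, 1)
  run P9 (needs (7, 1), free (7, 1)); after release of (1, 2) the pool is (8, 3)


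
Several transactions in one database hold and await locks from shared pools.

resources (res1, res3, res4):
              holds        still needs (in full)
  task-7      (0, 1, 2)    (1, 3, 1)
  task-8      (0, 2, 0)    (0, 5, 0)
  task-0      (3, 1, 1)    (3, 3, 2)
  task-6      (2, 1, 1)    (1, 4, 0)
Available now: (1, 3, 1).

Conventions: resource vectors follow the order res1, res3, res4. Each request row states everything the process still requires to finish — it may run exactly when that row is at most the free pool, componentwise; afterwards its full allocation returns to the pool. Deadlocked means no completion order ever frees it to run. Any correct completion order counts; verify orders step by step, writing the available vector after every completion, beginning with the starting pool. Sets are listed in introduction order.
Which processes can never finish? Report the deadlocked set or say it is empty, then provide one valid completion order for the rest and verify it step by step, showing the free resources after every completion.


No process is deadlocked.
Key observation: task-7 can run right away; the returned allocation unlocks the remaining processes in turn.
One completion order for the rest: task-7, task-6, task-8, task-0. Verifying each step:
  pool = (1, 3, 1)
  task-7 needs (1, 3, 1) <= (1, 3, 1) -> finishes; pool += (0, 1, 2) = (1, 4, 3)
  task-6 needs (1, 4, 0) <= (1, 4, 3) -> finishes; pool += (2, 1, 1) = (3, 5, 4)
  task-8 needs (0, 5, 0) <= (3, 5, 4) -> finishes; pool += (0, 2, 0) = (3, 7, 4)
  task-0 needs (3, 3, 2) <= (3, 7, 4) -> finishes; pool += (3, 1, 1) = (6, 8, 5)


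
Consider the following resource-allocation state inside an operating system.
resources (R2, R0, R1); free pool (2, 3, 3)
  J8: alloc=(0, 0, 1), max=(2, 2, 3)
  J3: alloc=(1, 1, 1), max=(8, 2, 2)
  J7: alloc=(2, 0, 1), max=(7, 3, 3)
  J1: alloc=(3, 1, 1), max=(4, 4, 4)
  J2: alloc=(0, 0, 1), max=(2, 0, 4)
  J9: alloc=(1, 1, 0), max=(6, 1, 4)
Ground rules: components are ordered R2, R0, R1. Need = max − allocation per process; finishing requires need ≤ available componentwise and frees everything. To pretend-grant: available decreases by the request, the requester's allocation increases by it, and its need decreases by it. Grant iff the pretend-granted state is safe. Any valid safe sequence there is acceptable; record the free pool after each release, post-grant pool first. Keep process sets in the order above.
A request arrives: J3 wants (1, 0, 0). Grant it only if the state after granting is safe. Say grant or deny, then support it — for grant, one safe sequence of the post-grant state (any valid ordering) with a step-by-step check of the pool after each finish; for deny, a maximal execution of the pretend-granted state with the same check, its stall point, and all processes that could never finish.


DENY. Granting would leave the state unsafe.
Key observation: the wall is R2: completing J1, J2, J8 brings the pool only to (4, 4, 6), and all the rest need more.
On the post-grant state, J1, J2, J8 is a maximal run — nothing extends it. Check, step by step:
  pool = (1, 3, 3)
  J1: need (1, 3, 3) fits (1, 3, 3); releases (3, 1, 1), pool now (4, 4, 4)
  J2: need (2, 0, 3) fits (4, 4, 4); releases (0, 0, 1), pool now (4, 4, 5)
  J8: need (2, 2, 2) fits (4, 4, 5); releases (0, 0, 1), pool now (4, 4, 6)
  J3 cannot run: need (6, 1, 1) vs free (4, 4, 6) (insufficient R2)
  J7 cannot run: need (5, 3, 2) vs free (4, 4, 6) (insufficient R2)
  J9 cannot run: need (5, 0, 4) vs free (4, 4, 6) (insufficient R2)
Post-grant, the permanently blocked set is J3, J7 and J9.
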